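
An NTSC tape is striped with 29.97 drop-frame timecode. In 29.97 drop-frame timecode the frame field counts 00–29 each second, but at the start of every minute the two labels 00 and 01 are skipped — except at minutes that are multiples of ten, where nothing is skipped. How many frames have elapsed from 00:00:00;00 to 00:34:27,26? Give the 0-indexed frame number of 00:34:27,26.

Complete 10-minute blocks: 3, each 17982 frames → 53946.
Remaining 4 whole minutes in the current block: 1800 + 3 × 1798 = 7194 frames.
Within the current minute: 27 × 30 + 26 − 2 = 834 (labels ;00/;01 skipped at this minute). Total = 53946 + 7194 + 834 = 61974.

61974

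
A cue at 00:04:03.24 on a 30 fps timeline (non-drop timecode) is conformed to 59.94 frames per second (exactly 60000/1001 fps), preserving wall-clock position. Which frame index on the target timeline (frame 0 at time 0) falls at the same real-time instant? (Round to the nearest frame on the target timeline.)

frame 14613

Source frame index: (0×3600 + 4×60 + 3) × 30 + 24 = 7314.
Real time: 7314 / (30) = 1219/5 s.
Target frame: (1219/5) × (60000/1001) = 14628000/1001 ≈ 14613.387 → 14613.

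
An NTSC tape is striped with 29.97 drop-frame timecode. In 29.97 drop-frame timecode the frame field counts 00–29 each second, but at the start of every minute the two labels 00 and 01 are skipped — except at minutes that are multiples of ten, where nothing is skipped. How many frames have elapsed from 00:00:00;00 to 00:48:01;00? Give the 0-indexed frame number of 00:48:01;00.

Complete 10-minute blocks: 4, each 17982 frames → 71928.
Remaining 8 whole minutes in the current block: 1800 + 7 × 1798 = 14386 frames.
Within the current minute: 1 × 30 + 0 − 2 = 28 (labels ;00/;01 skipped at this minute). Total = 71928 + 14386 + 28 = 86342.

86342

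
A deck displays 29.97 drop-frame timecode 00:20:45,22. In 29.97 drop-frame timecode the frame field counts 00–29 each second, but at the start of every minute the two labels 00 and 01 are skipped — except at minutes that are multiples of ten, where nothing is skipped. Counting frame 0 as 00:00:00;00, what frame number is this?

As if non-drop at 30 labels/s: (0 × 3600 + 20 × 60 + 45) × 30 + 22 = 37372.
Minute boundaries passed: 20; those not divisible by 10: 20 − 2 = 18; dropped labels = 2 × 18 = 36.
Actual frame index = 37372 − 36 = 37336.

37336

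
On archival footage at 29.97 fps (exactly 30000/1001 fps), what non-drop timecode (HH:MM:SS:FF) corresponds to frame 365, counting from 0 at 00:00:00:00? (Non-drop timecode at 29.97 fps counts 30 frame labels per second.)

00:00:12:05

365 ÷ 30 = 12 full seconds, remainder 5 frames.
12 s = 0 h 0 min 12 s.
Timecode: 00:00:12:05.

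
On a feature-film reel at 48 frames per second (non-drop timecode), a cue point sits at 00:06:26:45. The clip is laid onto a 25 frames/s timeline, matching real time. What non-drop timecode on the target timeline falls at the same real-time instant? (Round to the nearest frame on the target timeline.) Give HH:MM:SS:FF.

Source frame index: (0×3600 + 6×60 + 26) × 48 + 45 = 18573.
Real time: 18573 / (48) = 6191/16 s.
Target frame: (6191/16) × (25) = 154775/16 ≈ 9673.438 → 9673.
At 25 labels/s: frame 9673 → 00:06:26:23.

00:06:26:23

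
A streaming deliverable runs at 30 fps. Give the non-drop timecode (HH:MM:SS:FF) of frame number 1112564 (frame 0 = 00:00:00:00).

10:18:05:14

1112564 ÷ 30 = 37085 full seconds, remainder 14 frames.
37085 s = 10 h 18 min 5 s.
Timecode: 10:18:05:14.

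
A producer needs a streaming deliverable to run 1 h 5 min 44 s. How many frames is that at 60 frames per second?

236640 frames

1 h 5 min 44 s = 3944 s.
Frames = 3944 × 60 = 236640.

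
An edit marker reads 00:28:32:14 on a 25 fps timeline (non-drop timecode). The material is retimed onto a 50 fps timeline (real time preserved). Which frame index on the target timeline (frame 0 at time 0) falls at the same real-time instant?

Source frame index: (0×3600 + 28×60 + 32) × 25 + 14 = 42814.
Real time: 42814 / (25) = 42814/25 s.
Target frame: (42814/25) × (50) = 85628.

frame 85628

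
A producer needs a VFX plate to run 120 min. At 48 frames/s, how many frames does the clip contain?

120 min = 7200 s.
Frames = 7200 × 48 = 345600.

345600 frames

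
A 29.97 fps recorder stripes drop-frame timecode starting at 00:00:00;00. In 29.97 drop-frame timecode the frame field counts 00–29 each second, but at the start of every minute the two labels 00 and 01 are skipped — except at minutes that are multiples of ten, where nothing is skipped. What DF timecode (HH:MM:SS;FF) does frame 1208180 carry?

Ten DF minutes hold 17982 frames, so frame 1208180 lies in block 67 (frames 1204794–1222775) with 3386 frames into that block.
The block's first minute is 1800 frames and the rest 1798 each; 3386 frames reaches minute 1, so 67 × 18 + 1 × 2 = 1208 labels have been skipped so far.
Adding those back, label number 1208180 + 1208 = 1209388 at 30 labels/s is 40312 s + 28 f = 11 h 11 min 52 s frame 28, i.e. 11:11:52;28.

11:11:52;28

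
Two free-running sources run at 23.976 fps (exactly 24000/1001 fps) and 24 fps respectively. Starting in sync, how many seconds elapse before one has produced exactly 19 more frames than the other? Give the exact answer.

The gap grows by |24 − 24000/1001| = 24/1001 frames per second.
Time for a 19-frame gap: 19 ÷ (24/1001) = 19019/24 s.

19019/24 seconds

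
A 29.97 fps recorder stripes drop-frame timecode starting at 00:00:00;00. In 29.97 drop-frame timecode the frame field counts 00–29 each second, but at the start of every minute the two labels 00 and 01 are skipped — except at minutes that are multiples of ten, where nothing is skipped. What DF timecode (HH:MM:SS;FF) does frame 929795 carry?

Ten DF minutes hold 17982 frames, so frame 929795 lies in block 51 (frames 917082–935063) with 12713 frames into that block.
The block's first minute is 1800 frames and the rest 1798 each; 12713 frames reaches minute 7, so 51 × 18 + 7 × 2 = 932 labels have been skipped so far.
Adding those back, label number 929795 + 932 = 930727 at 30 labels/s is 31024 s + 7 f = 8 h 37 min 4 s frame 7, i.e. 08:37:04;07.

08:37:04;07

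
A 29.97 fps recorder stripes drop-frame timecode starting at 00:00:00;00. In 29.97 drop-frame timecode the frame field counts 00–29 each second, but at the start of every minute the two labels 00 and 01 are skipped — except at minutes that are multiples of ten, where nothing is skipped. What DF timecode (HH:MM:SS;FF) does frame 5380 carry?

Each 10-minute DF block holds 10 × 60 × 30 − 9 × 2 = 17982 frames. 5380 ÷ 17982 → 0 full blocks, remainder 5380.
Within the partial block the first minute is 1800 frames and each further minute 1798, so 2 further minute boundaries passed. Total skipped labels = 18 × 0 + 2 × 2 = 4.
Non-drop label index = 5380 + 4 = 5384; at 30 labels/s that is 00:02:59:14, i.e. DF 00:02:59;14.

00:02:59;14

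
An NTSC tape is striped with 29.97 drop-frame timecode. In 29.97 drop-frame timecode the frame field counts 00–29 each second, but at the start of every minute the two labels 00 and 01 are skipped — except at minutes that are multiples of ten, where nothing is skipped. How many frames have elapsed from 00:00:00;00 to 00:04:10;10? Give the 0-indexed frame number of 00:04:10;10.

Complete 10-minute blocks: 0, each 17982 frames → 0.
Remaining 4 whole minutes in the current block: 1800 + 3 × 1798 = 7194 frames.
Within the current minute: 10 × 30 + 10 − 2 = 308 (labels ;00/;01 skipped at this minute). Total = 0 + 7194 + 308 = 7502.

7502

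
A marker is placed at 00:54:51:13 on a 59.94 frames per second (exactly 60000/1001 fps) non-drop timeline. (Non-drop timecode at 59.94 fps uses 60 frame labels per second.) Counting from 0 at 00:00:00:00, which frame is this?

197473

Total seconds to the label: (0 × 3600 + 54 × 60 + 51) = 3291.
Frame index = 3291 × 60 + 13 = 197473.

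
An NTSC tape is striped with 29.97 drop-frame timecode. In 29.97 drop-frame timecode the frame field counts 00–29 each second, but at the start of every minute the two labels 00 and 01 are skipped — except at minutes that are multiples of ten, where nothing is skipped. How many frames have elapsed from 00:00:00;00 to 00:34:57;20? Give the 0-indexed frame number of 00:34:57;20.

As if non-drop at 30 labels/s: (0 × 3600 + 34 × 60 + 57) × 30 + 20 = 62930.
Minute boundaries passed: 34; those not divisible by 10: 34 − 3 = 31; dropped labels = 2 × 31 = 62.
Actual frame index = 62930 − 62 = 62868.

62868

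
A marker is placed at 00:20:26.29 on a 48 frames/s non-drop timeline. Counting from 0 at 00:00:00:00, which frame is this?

58877

Total seconds to the label: (0 × 3600 + 20 × 60 + 26) = 1226.
Frame index = 1226 × 48 + 29 = 58877.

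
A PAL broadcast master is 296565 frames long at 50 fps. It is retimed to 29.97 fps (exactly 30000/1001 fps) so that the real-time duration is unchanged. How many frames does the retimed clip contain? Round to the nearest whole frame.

Frames at target rate = 296565 × (30000/1001) / (50) = 177939000/1001 ≈ 177761.239.
Nearest whole frame: 177761.

177761 frames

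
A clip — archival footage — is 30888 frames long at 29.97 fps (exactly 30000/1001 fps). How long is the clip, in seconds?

Running time = 30888 / (30000/1001) = 1030.6296 s.

1030.6296 seconds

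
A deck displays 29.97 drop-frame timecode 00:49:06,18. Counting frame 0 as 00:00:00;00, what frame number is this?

As if non-drop at 30 labels/s: (0 × 3600 + 49 × 60 + 6) × 30 + 18 = 88398.
Minute boundaries passed: 49; those not divisible by 10: 49 − 4 = 45; dropped labels = 2 × 45 = 90.
Actual frame index = 88398 − 90 = 88308.

88308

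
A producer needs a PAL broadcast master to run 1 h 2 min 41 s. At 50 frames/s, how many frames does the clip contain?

1 h 2 min 41 s = 3761 s.
Frames = 3761 × 50 = 188050.

188050 frames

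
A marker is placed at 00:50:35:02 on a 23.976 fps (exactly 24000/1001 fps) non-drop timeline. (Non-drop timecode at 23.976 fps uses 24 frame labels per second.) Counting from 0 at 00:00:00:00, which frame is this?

Total seconds to the label: (0 × 3600 + 50 × 60 + 35) = 3035.
Frame index = 3035 × 24 + 2 = 72842.

frame 72842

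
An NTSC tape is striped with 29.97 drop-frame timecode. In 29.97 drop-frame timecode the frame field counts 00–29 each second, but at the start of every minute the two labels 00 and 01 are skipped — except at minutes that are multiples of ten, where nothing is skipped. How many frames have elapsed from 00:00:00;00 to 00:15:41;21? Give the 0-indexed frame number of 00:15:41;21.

As if non-drop at 30 labels/s: (0 × 3600 + 15 × 60 + 41) × 30 + 21 = 28251.
Minute boundaries passed: 15; those not divisible by 10: 15 − 1 = 14; dropped labels = 2 × 14 = 28.
Actual frame index = 28251 − 28 = 28223.

28223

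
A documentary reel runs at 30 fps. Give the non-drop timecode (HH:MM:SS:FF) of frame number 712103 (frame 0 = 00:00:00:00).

712103 ÷ 30 = 23736 full seconds, remainder 23 frames.
23736 s = 6 h 35 min 36 s.
Timecode: 06:35:36:23.

06:35:36:23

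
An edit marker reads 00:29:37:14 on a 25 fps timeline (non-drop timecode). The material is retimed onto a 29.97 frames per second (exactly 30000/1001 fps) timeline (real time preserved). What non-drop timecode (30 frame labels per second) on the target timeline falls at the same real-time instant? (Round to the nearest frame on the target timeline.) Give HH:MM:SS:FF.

Source frame index: (0×3600 + 29×60 + 37) × 25 + 14 = 44439.
Real time: 44439 / (25) = 44439/25 s.
Target frame: (44439/25) × (30000/1001) = 53326800/1001 ≈ 53273.526 → 53274.
At 30 labels/s: frame 53274 → 00:29:35:24.

00:29:35:24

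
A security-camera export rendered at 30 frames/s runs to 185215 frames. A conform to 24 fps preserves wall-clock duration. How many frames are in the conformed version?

148172 frames

Target frames = source frames × (target rate / source rate) = 185215 × (24)/(30) = 185215 × 4/5 = 148172.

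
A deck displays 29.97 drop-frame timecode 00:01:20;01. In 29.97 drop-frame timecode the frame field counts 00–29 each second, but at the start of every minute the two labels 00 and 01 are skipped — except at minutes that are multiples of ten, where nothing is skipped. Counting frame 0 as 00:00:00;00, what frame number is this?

2399

As if non-drop at 30 labels/s: (0 × 3600 + 1 × 60 + 20) × 30 + 1 = 2401.
Minute boundaries passed: 1; those not divisible by 10: 1 − 0 = 1; dropped labels = 2 × 1 = 2.
Actual frame index = 2401 − 2 = 2399.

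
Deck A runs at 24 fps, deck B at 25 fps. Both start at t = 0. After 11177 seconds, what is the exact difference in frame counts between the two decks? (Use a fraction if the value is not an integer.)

11177 frames

A emits 24 × 11177 = 268248 frames; B emits 25 × 11177 = 279425.
Difference = 11177 frames; B is ahead of A.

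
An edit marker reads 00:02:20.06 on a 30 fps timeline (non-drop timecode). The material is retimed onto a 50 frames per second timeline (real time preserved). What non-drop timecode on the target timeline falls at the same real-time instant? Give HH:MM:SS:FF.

Source frame index: (0×3600 + 2×60 + 20) × 30 + 6 = 4206.
Real time: 4206 / (30) = 701/5 s.
Target frame: (701/5) × (50) = 7010.
At 50 labels/s: frame 7010 → 00:02:20:10.

00:02:20:10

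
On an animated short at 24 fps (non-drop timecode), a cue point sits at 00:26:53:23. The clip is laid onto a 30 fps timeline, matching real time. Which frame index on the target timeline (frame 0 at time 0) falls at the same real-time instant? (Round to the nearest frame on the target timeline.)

frame 48419

Source frame index: (0×3600 + 26×60 + 53) × 24 + 23 = 38735.
Real time: 38735 / (24) = 38735/24 s.
Target frame: (38735/24) × (30) = 193675/4 ≈ 48418.750 → 48419.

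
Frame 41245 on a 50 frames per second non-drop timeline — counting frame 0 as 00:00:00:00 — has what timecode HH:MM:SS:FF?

00:13:44:45

41245 ÷ 50 = 824 full seconds, remainder 45 frames.
824 s = 0 h 13 min 44 s.
Timecode: 00:13:44:45.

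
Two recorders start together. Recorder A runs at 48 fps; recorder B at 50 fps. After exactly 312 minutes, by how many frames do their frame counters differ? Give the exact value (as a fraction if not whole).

37440 frames

312 min = 18720 s.
A emits 48 × 18720 = 898560 frames; B emits 50 × 18720 = 936000.
Difference = 37440 frames; B is ahead of A.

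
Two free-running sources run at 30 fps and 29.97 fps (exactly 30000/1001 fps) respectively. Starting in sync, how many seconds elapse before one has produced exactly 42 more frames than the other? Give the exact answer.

The gap grows by |30000/1001 − 30| = 30/1001 frames per second.
Time for a 42-frame gap: 42 ÷ (30/1001) = 1401.4 s.

1401.4 seconds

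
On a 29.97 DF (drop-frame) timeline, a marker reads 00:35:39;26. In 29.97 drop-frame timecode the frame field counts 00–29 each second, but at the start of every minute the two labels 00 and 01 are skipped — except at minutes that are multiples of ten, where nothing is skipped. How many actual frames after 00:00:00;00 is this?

As if non-drop at 30 labels/s: (0 × 3600 + 35 × 60 + 39) × 30 + 26 = 64196.
Minute boundaries passed: 35; those not divisible by 10: 35 − 3 = 32; dropped labels = 2 × 32 = 64.
Actual frame index = 64196 − 64 = 64132.

64132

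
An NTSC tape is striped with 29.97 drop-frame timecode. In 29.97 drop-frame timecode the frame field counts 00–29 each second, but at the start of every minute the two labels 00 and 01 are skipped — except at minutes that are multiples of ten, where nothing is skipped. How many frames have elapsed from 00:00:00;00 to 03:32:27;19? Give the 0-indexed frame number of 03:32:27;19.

382047

As if non-drop at 30 labels/s: (3 × 3600 + 32 × 60 + 27) × 30 + 19 = 382429.
Minute boundaries passed: 212; those not divisible by 10: 212 − 21 = 191; dropped labels = 2 × 191 = 382.
Actual frame index = 382429 − 382 = 382047.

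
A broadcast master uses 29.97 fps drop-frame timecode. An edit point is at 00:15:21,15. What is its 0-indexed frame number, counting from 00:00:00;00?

Complete 10-minute blocks: 1, each 17982 frames → 17982.
Remaining 5 whole minutes in the current block: 1800 + 4 × 1798 = 8992 frames.
Within the current minute: 21 × 30 + 15 − 2 = 643 (labels ;00/;01 skipped at this minute). Total = 17982 + 8992 + 643 = 27617.

27617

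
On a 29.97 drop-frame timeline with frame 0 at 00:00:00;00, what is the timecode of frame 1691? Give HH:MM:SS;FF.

00:00:56;11

Ten DF minutes hold 17982 frames, so frame 1691 lies in block 0 (frames 0–17981) with 1691 frames into that block.
The block's first minute is 1800 frames and the rest 1798 each; 1691 frames reaches minute 0, so 0 × 18 + 0 × 2 = 0 labels have been skipped so far.
Adding those back, label number 1691 + 0 = 1691 at 30 labels/s is 56 s + 11 f = 0 h 0 min 56 s frame 11, i.e. 00:00:56;11.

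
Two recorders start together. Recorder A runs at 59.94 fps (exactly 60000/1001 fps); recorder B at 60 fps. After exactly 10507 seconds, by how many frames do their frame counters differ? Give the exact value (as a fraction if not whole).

A emits 60000/1001 × 10507 = 90060000/143 frames; B emits 60 × 10507 = 630420.
Difference = 90060/143 frames (≈ 629.7902); B is ahead of A.

90060/143 frames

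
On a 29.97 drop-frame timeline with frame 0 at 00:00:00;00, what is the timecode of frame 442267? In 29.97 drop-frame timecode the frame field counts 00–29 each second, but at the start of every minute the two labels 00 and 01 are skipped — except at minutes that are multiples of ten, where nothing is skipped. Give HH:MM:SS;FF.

Each 10-minute DF block holds 10 × 60 × 30 − 9 × 2 = 17982 frames. 442267 ÷ 17982 → 24 full blocks, remainder 10699.
Within the partial block the first minute is 1800 frames and each further minute 1798, so 5 further minute boundaries passed. Total skipped labels = 18 × 24 + 2 × 5 = 442.
Non-drop label index = 442267 + 442 = 442709; at 30 labels/s that is 04:05:56:29, i.e. DF 04:05:56;29.

04:05:56;29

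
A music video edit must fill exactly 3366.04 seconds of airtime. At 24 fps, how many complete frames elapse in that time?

80784 frames

Frames = 3366.04 × 24 = 2019624/25 ≈ 80784.9600.
Complete frames: 80784.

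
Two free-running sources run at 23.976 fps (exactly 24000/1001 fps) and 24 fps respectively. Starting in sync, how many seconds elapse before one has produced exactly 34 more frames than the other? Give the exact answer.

17017/12 seconds

The gap grows by |24 − 24000/1001| = 24/1001 frames per second.
Time for a 34-frame gap: 34 ÷ (24/1001) = 17017/12 s.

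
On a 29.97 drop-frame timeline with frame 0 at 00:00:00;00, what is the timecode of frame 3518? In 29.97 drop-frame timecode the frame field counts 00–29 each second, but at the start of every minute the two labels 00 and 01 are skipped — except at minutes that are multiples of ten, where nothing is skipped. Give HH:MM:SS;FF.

Each 10-minute DF block holds 10 × 60 × 30 − 9 × 2 = 17982 frames. 3518 ÷ 17982 → 0 full blocks, remainder 3518.
Within the partial block the first minute is 1800 frames and each further minute 1798, so 1 further minute boundary passed. Total skipped labels = 18 × 0 + 2 × 1 = 2.
Non-drop label index = 3518 + 2 = 3520; at 30 labels/s that is 00:01:57:10, i.e. DF 00:01:57;10.

00:01:57;10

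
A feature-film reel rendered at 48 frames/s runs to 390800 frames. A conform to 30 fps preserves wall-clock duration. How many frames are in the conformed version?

Target frames = source frames × (target rate / source rate) = 390800 × (30)/(48) = 390800 × 5/8 = 244250.

244250 frames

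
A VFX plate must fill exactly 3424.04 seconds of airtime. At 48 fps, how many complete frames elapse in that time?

Frames = 3424.04 × 48 = 4108848/25 ≈ 164353.9200.
Complete frames: 164353.

164353 frames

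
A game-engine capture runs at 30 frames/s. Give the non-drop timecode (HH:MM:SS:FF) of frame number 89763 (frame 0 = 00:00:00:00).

00:49:52:03

89763 ÷ 30 = 2992 full seconds, remainder 3 frames.
2992 s = 0 h 49 min 52 s.
Timecode: 00:49:52:03.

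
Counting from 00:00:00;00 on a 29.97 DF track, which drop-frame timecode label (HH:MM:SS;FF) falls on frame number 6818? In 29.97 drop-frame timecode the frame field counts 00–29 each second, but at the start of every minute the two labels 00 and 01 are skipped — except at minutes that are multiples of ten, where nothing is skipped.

00:03:47;14

Ten DF minutes hold 17982 frames, so frame 6818 lies in block 0 (frames 0–17981) with 6818 frames into that block.
The block's first minute is 1800 frames and the rest 1798 each; 6818 frames reaches minute 3, so 0 × 18 + 3 × 2 = 6 labels have been skipped so far.
Adding those back, label number 6818 + 6 = 6824 at 30 labels/s is 227 s + 14 f = 0 h 3 min 47 s frame 14, i.e. 00:03:47;14.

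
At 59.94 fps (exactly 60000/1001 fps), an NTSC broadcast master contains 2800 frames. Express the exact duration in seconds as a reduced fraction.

Running time = 2800 ÷ (60000/1001) = 2800 × 1001/60000 = 7007/150 s.

7007/150 seconds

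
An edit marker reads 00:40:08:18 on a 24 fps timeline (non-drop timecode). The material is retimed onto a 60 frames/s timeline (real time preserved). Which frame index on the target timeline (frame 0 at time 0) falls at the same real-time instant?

Source frame index: (0×3600 + 40×60 + 8) × 24 + 18 = 57810.
Real time: 57810 / (24) = 9635/4 s.
Target frame: (9635/4) × (60) = 144525.

frame 144525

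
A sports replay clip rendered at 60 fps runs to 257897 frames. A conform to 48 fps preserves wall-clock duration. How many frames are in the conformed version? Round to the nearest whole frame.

206318 frames

Frames at target rate = 257897 × (48) / (60) = 1031588/5 ≈ 206317.600.
Nearest whole frame: 206318.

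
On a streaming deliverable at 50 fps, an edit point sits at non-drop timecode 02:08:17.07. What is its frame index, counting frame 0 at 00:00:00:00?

Total seconds to the label: (2 × 3600 + 8 × 60 + 17) = 7697.
Frame index = 7697 × 50 + 7 = 384857.

frame 384857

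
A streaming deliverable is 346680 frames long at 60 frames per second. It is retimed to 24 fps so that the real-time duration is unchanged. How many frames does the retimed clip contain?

Target frames = source frames × (target rate / source rate) = 346680 × (24)/(60) = 346680 × 2/5 = 138672.

138672 frames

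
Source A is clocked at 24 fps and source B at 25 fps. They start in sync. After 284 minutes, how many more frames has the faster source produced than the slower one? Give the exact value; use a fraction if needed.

17040 frames

284 min = 17040 s.
A emits 24 × 17040 = 408960 frames; B emits 25 × 17040 = 426000.
Difference = 17040 frames; B is ahead of A.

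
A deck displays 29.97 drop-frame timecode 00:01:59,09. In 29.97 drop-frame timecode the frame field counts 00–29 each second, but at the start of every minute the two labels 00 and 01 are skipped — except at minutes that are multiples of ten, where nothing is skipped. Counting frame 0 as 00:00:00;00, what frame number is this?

As if non-drop at 30 labels/s: (0 × 3600 + 1 × 60 + 59) × 30 + 9 = 3579.
Minute boundaries passed: 1; those not divisible by 10: 1 − 0 = 1; dropped labels = 2 × 1 = 2.
Actual frame index = 3579 − 2 = 3577.

3577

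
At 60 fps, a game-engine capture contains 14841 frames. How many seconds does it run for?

247.35 seconds

Running time = 14841 / (60) = 247.35 s.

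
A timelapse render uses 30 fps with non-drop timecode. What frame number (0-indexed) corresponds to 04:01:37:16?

frame 434926

Total seconds to the label: (4 × 3600 + 1 × 60 + 37) = 14497.
Frame index = 14497 × 30 + 16 = 434926.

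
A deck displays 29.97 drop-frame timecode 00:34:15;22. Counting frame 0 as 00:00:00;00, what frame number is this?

Complete 10-minute blocks: 3, each 17982 frames → 53946.
Remaining 4 whole minutes in the current block: 1800 + 3 × 1798 = 7194 frames.
Within the current minute: 15 × 30 + 22 − 2 = 470 (labels ;00/;01 skipped at this minute). Total = 53946 + 7194 + 470 = 61610.

61610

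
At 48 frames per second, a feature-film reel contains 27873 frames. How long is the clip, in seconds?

Running time = 27873 / (48) = 580.6875 s.

580.6875 seconds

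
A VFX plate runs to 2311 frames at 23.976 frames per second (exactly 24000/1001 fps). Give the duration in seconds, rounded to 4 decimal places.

Running time = 2311 × 1001/24000 = 2313311/24000 s ≈ 96.3880 s.

96.3880 seconds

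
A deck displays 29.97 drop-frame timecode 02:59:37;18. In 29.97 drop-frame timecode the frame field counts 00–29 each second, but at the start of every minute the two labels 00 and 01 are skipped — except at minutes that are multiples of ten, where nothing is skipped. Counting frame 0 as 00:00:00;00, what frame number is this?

323004

As if non-drop at 30 labels/s: (2 × 3600 + 59 × 60 + 37) × 30 + 18 = 323328.
Minute boundaries passed: 179; those not divisible by 10: 179 − 17 = 162; dropped labels = 2 × 162 = 324.
Actual frame index = 323328 − 324 = 323004.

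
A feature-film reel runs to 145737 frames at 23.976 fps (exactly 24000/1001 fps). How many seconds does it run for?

Running time = 145737 / (24000/1001) = 6078.447375 s.

6078.447375 seconds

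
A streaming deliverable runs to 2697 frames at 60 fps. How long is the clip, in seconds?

44.95 seconds

Running time = 2697 / (60) = 44.95 s.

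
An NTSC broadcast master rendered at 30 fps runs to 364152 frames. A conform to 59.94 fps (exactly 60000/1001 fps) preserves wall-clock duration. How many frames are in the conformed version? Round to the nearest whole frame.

Frames at target rate = 364152 × (60000/1001) / (30) = 728304000/1001 ≈ 727576.424.
Nearest whole frame: 727576.

727576 frames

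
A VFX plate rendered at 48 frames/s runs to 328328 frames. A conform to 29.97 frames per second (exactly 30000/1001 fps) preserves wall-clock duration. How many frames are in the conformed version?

205000 frames

Target frames = source frames × (target rate / source rate) = 328328 × (30000/1001)/(48) = 328328 × 625/1001 = 205000.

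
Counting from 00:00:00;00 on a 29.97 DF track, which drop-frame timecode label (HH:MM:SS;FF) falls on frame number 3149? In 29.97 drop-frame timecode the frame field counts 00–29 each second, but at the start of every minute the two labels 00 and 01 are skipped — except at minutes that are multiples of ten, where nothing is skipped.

00:01:45;01

Each 10-minute DF block holds 10 × 60 × 30 − 9 × 2 = 17982 frames. 3149 ÷ 17982 → 0 full blocks, remainder 3149.
Within the partial block the first minute is 1800 frames and each further minute 1798, so 1 further minute boundary passed. Total skipped labels = 18 × 0 + 2 × 1 = 2.
Non-drop label index = 3149 + 2 = 3151; at 30 labels/s that is 00:01:45:01, i.e. DF 00:01:45;01.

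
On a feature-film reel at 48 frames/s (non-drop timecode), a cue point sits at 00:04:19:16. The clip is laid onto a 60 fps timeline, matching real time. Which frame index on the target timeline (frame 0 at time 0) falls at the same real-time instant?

frame 15560

Source frame index: (0×3600 + 4×60 + 19) × 48 + 16 = 12448.
Real time: 12448 / (48) = 778/3 s.
Target frame: (778/3) × (60) = 15560.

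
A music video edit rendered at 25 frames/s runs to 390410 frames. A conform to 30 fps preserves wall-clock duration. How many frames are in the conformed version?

Target frames = source frames × (target rate / source rate) = 390410 × (30)/(25) = 390410 × 6/5 = 468492.

468492 frames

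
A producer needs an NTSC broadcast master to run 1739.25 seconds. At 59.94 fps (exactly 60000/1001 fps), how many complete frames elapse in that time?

Frames = 1739.25 × 60000/1001 = 104355000/1001 ≈ 104250.7493.
Complete frames: 104250.

104250 frames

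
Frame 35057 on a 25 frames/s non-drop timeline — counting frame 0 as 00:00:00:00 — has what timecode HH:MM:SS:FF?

00:23:22:07

35057 ÷ 25 = 1402 full seconds, remainder 7 frames.
1402 s = 0 h 23 min 22 s.
Timecode: 00:23:22:07.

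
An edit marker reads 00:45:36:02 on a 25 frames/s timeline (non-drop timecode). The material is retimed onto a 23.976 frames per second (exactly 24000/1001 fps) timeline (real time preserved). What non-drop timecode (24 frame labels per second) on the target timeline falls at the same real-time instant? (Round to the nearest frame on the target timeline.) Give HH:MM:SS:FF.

Source frame index: (0×3600 + 45×60 + 36) × 25 + 2 = 68402.
Real time: 68402 / (25) = 68402/25 s.
Target frame: (68402/25) × (24000/1001) = 65665920/1001 ≈ 65600.320 → 65600.
At 24 labels/s: frame 65600 → 00:45:33:08.

00:45:33:08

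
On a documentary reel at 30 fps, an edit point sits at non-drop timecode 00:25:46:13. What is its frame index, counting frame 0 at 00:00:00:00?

46393

Total seconds to the label: (0 × 3600 + 25 × 60 + 46) = 1546.
Frame index = 1546 × 30 + 13 = 46393.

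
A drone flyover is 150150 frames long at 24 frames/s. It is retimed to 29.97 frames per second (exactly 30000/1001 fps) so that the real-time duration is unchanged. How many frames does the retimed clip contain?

187500 frames

Target frames = source frames × (target rate / source rate) = 150150 × (30000/1001)/(24) = 150150 × 1250/1001 = 187500.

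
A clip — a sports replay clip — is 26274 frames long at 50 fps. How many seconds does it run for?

525.48 seconds

Running time = 26274 / (50) = 525.48 s.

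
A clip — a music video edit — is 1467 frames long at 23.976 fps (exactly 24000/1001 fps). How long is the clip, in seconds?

61.186125 seconds

Running time = 1467 / (24000/1001) = 61.186125 s.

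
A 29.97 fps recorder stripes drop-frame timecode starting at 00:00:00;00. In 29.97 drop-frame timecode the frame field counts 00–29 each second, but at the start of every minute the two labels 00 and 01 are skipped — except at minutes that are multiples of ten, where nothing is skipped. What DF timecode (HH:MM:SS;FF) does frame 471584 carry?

04:22:15;06

Each 10-minute DF block holds 10 × 60 × 30 − 9 × 2 = 17982 frames. 471584 ÷ 17982 → 26 full blocks, remainder 4052.
Within the partial block the first minute is 1800 frames and each further minute 1798, so 2 further minute boundaries passed. Total skipped labels = 18 × 26 + 2 × 2 = 472.
Non-drop label index = 471584 + 472 = 472056; at 30 labels/s that is 04:22:15:06, i.e. DF 04:22:15;06.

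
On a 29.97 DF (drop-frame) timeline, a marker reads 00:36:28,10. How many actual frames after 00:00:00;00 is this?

As if non-drop at 30 labels/s: (0 × 3600 + 36 × 60 + 28) × 30 + 10 = 65650.
Minute boundaries passed: 36; those not divisible by 10: 36 − 3 = 33; dropped labels = 2 × 33 = 66.
Actual frame index = 65650 − 66 = 65584.

65584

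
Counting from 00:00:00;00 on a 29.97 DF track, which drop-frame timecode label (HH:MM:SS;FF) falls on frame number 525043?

Ten DF minutes hold 17982 frames, so frame 525043 lies in block 29 (frames 521478–539459) with 3565 frames into that block.
The block's first minute is 1800 frames and the rest 1798 each; 3565 frames reaches minute 1, so 29 × 18 + 1 × 2 = 524 labels have been skipped so far.
Adding those back, label number 525043 + 524 = 525567 at 30 labels/s is 17518 s + 27 f = 4 h 51 min 58 s frame 27, i.e. 04:51:58;27.

04:51:58;27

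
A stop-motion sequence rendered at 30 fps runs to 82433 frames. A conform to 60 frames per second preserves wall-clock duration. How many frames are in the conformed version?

164866 frames

Target frames = source frames × (target rate / source rate) = 82433 × (60)/(30) = 82433 × 2 = 164866.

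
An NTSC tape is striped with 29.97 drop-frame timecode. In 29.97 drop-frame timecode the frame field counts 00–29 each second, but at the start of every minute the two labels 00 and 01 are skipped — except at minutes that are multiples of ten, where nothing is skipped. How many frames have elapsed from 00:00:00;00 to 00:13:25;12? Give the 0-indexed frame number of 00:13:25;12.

24138

Complete 10-minute blocks: 1, each 17982 frames → 17982.
Remaining 3 whole minutes in the current block: 1800 + 2 × 1798 = 5396 frames.
Within the current minute: 25 × 30 + 12 − 2 = 760 (labels ;00/;01 skipped at this minute). Total = 17982 + 5396 + 760 = 24138.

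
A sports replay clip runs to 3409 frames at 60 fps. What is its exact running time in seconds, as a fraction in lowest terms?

Running time = 3409 ÷ (60) = 3409 × 1/60 = 3409/60 s.

3409/60 seconds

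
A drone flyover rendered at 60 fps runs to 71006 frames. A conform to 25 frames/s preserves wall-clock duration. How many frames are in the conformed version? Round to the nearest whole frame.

Frames at target rate = 71006 × (25) / (60) = 177515/6 ≈ 29585.833.
Nearest whole frame: 29586.

29586 frames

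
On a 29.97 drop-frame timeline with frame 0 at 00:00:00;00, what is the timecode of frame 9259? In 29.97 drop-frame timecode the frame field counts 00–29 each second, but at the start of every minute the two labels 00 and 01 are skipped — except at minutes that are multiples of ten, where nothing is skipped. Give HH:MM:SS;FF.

Each 10-minute DF block holds 10 × 60 × 30 − 9 × 2 = 17982 frames. 9259 ÷ 17982 → 0 full blocks, remainder 9259.
Within the partial block the first minute is 1800 frames and each further minute 1798, so 5 further minute boundaries passed. Total skipped labels = 18 × 0 + 2 × 5 = 10.
Non-drop label index = 9259 + 10 = 9269; at 30 labels/s that is 00:05:08:29, i.e. DF 00:05:08;29.

00:05:08;29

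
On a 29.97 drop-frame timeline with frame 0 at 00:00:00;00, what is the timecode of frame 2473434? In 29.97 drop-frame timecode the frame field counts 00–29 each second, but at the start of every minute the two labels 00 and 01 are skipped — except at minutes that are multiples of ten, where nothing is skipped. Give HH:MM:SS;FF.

22:55:30;10

Ten DF minutes hold 17982 frames, so frame 2473434 lies in block 137 (frames 2463534–2481515) with 9900 frames into that block.
The block's first minute is 1800 frames and the rest 1798 each; 9900 frames reaches minute 5, so 137 × 18 + 5 × 2 = 2476 labels have been skipped so far.
Adding those back, label number 2473434 + 2476 = 2475910 at 30 labels/s is 82530 s + 10 f = 22 h 55 min 30 s frame 10, i.e. 22:55:30;10.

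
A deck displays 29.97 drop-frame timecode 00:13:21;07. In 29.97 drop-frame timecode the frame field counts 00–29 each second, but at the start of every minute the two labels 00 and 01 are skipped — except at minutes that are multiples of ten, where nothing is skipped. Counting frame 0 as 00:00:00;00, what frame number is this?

As if non-drop at 30 labels/s: (0 × 3600 + 13 × 60 + 21) × 30 + 7 = 24037.
Minute boundaries passed: 13; those not divisible by 10: 13 − 1 = 12; dropped labels = 2 × 12 = 24.
Actual frame index = 24037 − 24 = 24013.

24013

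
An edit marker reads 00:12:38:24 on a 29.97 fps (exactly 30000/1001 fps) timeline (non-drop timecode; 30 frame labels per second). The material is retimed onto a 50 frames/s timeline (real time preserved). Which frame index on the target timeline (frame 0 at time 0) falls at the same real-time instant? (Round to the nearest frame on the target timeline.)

frame 37978

Source frame index: (0×3600 + 12×60 + 38) × 30 + 24 = 22764.
Real time: 22764 / (30000/1001) = 1898897/2500 s.
Target frame: (1898897/2500) × (50) = 1898897/50 ≈ 37977.940 → 37978.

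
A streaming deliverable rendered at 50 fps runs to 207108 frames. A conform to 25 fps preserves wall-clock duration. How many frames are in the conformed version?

Target frames = source frames × (target rate / source rate) = 207108 × (25)/(50) = 207108 × 1/2 = 103554.

103554 frames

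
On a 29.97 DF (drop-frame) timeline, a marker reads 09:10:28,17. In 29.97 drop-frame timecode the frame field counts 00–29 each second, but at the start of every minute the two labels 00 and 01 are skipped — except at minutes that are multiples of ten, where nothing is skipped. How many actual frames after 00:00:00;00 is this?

Complete 10-minute blocks: 55, each 17982 frames → 989010.
Remaining 0 whole minutes in the current block: 0 frames.
Within the current minute: 28 × 30 + 17 = 857. Total = 989010 + 0 + 857 = 989867.

989867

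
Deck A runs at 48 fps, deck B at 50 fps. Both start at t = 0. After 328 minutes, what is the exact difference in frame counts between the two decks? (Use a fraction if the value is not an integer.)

39360 frames

328 min = 19680 s.
A emits 48 × 19680 = 944640 frames; B emits 50 × 19680 = 984000.
Difference = 39360 frames; B is ahead of A.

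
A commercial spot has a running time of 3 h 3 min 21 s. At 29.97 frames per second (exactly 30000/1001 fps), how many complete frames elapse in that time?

329700 frames

3 h 3 min 21 s = 11001 s.
Frames = 11001 × 30000/1001 = 330030000/1001 ≈ 329700.2997.
Complete frames: 329700.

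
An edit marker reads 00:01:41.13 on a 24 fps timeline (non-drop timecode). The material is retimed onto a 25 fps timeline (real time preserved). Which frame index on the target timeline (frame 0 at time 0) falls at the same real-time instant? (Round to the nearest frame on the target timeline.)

Source frame index: (0×3600 + 1×60 + 41) × 24 + 13 = 2437.
Real time: 2437 / (24) = 2437/24 s.
Target frame: (2437/24) × (25) = 60925/24 ≈ 2538.542 → 2539.

frame 2539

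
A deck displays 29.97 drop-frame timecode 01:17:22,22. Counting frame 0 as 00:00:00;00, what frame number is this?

139142

Complete 10-minute blocks: 7, each 17982 frames → 125874.
Remaining 7 whole minutes in the current block: 1800 + 6 × 1798 = 12588 frames.
Within the current minute: 22 × 30 + 22 − 2 = 680 (labels ;00/;01 skipped at this minute). Total = 125874 + 12588 + 680 = 139142.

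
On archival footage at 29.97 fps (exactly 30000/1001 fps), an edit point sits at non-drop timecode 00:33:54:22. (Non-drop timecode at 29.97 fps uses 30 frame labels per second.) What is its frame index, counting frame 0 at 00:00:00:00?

Total seconds to the label: (0 × 3600 + 33 × 60 + 54) = 2034.
Frame index = 2034 × 30 + 22 = 61042.

frame 61042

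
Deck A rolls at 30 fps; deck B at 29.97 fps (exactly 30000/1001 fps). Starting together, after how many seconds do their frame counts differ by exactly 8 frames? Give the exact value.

The gap grows by |30000/1001 − 30| = 30/1001 frames per second.
Time for a 8-frame gap: 8 ÷ (30/1001) = 4004/15 s.

4004/15 seconds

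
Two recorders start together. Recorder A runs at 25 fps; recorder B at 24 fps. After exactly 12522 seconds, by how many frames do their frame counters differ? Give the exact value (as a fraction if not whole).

12522 frames

A emits 25 × 12522 = 313050 frames; B emits 24 × 12522 = 300528.
Difference = 12522 frames; B is behind A.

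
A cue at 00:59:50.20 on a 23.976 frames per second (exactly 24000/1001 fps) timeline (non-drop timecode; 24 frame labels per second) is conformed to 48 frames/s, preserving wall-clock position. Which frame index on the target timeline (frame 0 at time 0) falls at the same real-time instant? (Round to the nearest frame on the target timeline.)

frame 172532

Source frame index: (0×3600 + 59×60 + 50) × 24 + 20 = 86180.
Real time: 86180 / (24000/1001) = 4313309/1200 s.
Target frame: (4313309/1200) × (48) = 4313309/25 ≈ 172532.360 → 172532.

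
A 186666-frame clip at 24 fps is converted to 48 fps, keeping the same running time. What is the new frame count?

Target frames = source frames × (target rate / source rate) = 186666 × (48)/(24) = 186666 × 2 = 373332.

373332 frames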